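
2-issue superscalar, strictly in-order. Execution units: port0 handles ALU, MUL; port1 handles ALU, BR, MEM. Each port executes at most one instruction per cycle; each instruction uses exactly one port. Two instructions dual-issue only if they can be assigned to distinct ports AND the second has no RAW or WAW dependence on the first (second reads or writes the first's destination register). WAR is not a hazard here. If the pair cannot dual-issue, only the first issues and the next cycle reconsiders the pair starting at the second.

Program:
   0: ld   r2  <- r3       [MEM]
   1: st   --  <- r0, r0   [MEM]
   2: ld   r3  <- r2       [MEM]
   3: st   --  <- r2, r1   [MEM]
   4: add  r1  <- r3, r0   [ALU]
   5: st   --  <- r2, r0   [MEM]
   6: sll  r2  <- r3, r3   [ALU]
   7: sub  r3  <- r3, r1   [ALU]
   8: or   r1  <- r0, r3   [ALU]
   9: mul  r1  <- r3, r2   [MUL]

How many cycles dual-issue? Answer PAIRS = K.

[0] i0  ld.MEM  -- no-port MEM/MEM
[1] i1  st.MEM  -- no-port MEM/MEM
[2] i2  ld.MEM  -- no-port MEM/MEM
[3] i3,i4  st.MEM;add.ALU  -- pair
[4] i5,i6  st.MEM;sll.ALU  -- pair
[5] i7  sub.ALU  -- RAW r3
[6] i8  or.ALU  -- WAW r1
[7] i9  mul.MUL  -- tail

PAIRS = 2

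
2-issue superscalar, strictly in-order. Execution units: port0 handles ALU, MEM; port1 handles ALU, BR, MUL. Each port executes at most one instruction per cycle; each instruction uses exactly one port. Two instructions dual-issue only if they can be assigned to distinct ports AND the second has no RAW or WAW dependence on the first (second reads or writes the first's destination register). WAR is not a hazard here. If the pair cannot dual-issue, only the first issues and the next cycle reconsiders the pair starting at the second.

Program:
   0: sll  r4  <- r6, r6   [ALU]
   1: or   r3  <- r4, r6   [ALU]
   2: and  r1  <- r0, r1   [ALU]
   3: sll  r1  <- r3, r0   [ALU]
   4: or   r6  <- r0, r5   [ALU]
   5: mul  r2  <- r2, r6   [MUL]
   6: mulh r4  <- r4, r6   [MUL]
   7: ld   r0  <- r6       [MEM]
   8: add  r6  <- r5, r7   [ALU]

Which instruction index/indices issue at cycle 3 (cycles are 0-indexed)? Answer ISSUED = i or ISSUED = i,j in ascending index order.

ISSUED = 5

  cy0 -> i0 (sll.ALU) RAW r4
  cy1 -> i1&i2 (or.ALU/and.ALU) pair
  cy2 -> i3&i4 (sll.ALU/or.ALU) pair
  cy3 -> i5 (mul.MUL) no-port MUL/MUL
  cy4 -> i6&i7 (mulh.MUL/ld.MEM) pair
  cy5 -> i8 (add.ALU) tail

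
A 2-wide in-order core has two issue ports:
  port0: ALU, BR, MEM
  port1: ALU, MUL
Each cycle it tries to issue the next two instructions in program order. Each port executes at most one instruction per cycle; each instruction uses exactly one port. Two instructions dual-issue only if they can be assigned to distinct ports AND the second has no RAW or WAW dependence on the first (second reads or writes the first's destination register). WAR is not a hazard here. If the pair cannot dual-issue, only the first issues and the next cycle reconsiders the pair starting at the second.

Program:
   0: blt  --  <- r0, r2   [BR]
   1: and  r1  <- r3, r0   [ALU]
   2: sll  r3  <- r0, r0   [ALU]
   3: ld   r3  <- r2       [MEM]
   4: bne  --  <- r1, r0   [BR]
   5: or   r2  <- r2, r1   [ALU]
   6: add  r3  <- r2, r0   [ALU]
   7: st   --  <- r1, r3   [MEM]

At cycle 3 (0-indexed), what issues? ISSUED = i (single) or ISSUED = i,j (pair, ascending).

ISSUED = 4,5

#0 head=0: blt;and i0&i1 dual
#1 head=2: sll i2 WAW r3
#2 head=3: ld i3 no-port MEM/BR
#3 head=4: bne;or i4&i5 dual
#4 head=6: add i6 RAW r3
#5 head=7: st i7 tail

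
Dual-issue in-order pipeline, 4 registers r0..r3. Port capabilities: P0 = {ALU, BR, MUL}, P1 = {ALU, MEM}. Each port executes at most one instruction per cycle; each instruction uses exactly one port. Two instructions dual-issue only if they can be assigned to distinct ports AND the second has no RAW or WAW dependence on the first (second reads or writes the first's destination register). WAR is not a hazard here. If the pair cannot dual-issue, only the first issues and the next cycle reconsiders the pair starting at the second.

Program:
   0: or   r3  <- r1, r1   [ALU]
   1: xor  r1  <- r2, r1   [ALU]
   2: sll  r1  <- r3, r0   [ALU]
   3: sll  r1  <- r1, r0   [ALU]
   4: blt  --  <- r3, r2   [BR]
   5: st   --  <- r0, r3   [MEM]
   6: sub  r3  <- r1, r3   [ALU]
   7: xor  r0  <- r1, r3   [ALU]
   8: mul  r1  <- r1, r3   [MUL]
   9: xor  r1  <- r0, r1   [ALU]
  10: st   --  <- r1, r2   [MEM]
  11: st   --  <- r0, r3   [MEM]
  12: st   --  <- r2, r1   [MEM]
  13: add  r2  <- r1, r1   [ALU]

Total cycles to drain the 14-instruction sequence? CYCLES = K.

CYCLES = 9

  cy0 -> i0,i1 (or;xor) dual
  cy1 -> i2 (sll) RAW+WAW r1
  cy2 -> i3,i4 (sll;blt) dual
  cy3 -> i5,i6 (st;sub) dual
  cy4 -> i7,i8 (xor;mul) dual
  cy5 -> i9 (xor) RAW r1
  cy6 -> i10 (st) no-port MEM/MEM
  cy7 -> i11 (st) no-port MEM/MEM
  cy8 -> i12,i13 (st;add) dual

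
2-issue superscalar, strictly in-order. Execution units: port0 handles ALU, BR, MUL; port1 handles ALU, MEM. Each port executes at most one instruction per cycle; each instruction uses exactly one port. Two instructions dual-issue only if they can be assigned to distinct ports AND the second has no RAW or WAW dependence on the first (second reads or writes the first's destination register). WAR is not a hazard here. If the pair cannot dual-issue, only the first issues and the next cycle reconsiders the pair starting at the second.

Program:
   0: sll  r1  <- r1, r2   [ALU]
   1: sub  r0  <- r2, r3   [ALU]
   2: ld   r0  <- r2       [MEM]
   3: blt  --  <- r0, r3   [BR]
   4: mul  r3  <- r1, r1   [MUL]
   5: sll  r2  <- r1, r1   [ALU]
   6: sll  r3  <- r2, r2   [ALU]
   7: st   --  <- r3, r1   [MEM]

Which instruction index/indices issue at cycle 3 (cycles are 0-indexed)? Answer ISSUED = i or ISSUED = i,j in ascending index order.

ISSUED = 4,5

[0] i0,i1  sll/sub  -- 2-wide
[1] i2  ld  -- RAW r0
[2] i3  blt  -- no-port BR/MUL
[3] i4,i5  mul/sll  -- 2-wide
[4] i6  sll  -- RAW r3
[5] i7  st  -- tail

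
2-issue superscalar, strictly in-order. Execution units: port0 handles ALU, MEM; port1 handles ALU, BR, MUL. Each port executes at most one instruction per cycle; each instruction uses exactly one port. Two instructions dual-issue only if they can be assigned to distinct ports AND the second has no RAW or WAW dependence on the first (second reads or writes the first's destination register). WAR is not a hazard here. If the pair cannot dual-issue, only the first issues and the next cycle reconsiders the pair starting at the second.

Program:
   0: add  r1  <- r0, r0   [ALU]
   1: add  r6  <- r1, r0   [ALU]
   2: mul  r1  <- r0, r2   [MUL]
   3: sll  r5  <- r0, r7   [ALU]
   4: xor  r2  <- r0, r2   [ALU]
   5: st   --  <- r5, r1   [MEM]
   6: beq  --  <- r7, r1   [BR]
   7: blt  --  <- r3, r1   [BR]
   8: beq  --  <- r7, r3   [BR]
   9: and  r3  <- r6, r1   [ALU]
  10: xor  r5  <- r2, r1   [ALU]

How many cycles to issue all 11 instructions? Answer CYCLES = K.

CYCLES = 7

t=0 i0:add ; RAW r1
t=1 i1&i2:add;mul ; pair
t=2 i3&i4:sll;xor ; pair
t=3 i5&i6:st;beq ; pair
t=4 i7:blt ; no-port BR/BR
t=5 i8&i9:beq;and ; pair
t=6 i10:xor ; tail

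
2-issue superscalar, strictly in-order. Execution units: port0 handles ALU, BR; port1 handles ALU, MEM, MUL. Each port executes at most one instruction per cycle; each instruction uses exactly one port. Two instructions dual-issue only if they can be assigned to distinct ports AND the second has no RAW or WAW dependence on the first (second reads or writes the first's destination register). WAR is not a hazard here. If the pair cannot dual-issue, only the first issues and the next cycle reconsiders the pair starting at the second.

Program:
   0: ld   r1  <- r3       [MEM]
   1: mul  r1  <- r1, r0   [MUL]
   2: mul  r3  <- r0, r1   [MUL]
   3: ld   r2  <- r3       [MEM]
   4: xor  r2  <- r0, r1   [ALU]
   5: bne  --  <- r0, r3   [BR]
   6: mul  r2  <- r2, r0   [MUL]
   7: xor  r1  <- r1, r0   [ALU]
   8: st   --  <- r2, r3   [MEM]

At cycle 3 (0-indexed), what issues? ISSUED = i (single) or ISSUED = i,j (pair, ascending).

t=0 i0:ld ; no-port MEM/MUL
t=1 i1:mul ; no-port MUL/MUL
t=2 i2:mul ; no-port MUL/MEM
t=3 i3:ld ; WAW r2
t=4 i4,i5:xor/bne ; 2-wide
t=5 i6,i7:mul/xor ; 2-wide
t=6 i8:st ; tail

ISSUED = 3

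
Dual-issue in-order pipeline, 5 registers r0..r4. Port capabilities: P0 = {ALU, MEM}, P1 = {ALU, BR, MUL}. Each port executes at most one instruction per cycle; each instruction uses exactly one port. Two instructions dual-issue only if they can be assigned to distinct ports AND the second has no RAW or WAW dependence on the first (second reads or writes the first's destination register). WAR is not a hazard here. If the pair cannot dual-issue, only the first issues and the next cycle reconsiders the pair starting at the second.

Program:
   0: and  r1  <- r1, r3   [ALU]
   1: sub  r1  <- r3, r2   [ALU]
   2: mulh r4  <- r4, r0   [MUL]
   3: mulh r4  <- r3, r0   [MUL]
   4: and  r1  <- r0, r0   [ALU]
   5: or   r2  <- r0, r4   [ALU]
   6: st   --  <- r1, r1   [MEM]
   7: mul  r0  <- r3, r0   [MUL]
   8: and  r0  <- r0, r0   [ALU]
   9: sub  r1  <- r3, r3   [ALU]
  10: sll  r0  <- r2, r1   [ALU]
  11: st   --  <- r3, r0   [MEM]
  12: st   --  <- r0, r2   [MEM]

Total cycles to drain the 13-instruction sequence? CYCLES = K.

  cy0 -> i0 (and) WAW r1
  cy1 -> i1&i2 (sub mulh) 2-wide
  cy2 -> i3&i4 (mulh and) 2-wide
  cy3 -> i5&i6 (or st) 2-wide
  cy4 -> i7 (mul) RAW+WAW r0
  cy5 -> i8&i9 (and sub) 2-wide
  cy6 -> i10 (sll) RAW r0
  cy7 -> i11 (st) no-port MEM/MEM
  cy8 -> i12 (st) tail

CYCLES = 9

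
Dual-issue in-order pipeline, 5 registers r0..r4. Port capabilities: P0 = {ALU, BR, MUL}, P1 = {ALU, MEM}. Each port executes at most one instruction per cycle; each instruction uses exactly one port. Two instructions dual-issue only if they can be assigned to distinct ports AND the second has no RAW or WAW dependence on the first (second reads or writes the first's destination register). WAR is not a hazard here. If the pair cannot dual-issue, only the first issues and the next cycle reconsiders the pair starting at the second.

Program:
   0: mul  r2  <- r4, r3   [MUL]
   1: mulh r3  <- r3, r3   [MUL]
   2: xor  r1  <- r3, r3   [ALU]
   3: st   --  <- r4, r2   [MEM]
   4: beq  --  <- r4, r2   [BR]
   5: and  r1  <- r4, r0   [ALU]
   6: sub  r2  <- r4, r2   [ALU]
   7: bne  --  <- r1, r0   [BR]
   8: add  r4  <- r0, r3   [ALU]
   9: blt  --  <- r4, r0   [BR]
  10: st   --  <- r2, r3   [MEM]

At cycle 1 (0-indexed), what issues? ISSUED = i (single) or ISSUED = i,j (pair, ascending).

ISSUED = 1

[0] i0  mul  -- no-port MUL/MUL
[1] i1  mulh  -- RAW r3
[2] i2,i3  xor;st  -- dual
[3] i4,i5  beq;and  -- dual
[4] i6,i7  sub;bne  -- dual
[5] i8  add  -- RAW r4
[6] i9,i10  blt;st  -- dual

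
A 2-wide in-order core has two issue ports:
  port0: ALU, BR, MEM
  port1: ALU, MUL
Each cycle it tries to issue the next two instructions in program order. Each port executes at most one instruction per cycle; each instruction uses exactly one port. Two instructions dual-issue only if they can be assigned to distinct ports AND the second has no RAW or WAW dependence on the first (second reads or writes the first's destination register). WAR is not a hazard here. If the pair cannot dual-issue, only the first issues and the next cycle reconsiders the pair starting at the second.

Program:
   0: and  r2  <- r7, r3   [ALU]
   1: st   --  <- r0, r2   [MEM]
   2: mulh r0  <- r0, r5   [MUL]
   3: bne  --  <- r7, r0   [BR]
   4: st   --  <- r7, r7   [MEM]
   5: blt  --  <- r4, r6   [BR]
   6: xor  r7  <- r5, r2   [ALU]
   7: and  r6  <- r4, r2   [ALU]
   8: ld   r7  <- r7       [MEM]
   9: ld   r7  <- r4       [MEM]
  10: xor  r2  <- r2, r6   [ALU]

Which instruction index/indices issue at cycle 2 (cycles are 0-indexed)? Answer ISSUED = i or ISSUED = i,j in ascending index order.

ISSUED = 3

  cy0 -> i0 (and.ALU) RAW r2
  cy1 -> i1/i2 (st.MEM;mulh.MUL) pair
  cy2 -> i3 (bne.BR) no-port BR/MEM
  cy3 -> i4 (st.MEM) no-port MEM/BR
  cy4 -> i5/i6 (blt.BR;xor.ALU) pair
  cy5 -> i7/i8 (and.ALU;ld.MEM) pair
  cy6 -> i9/i10 (ld.MEM;xor.ALU) pair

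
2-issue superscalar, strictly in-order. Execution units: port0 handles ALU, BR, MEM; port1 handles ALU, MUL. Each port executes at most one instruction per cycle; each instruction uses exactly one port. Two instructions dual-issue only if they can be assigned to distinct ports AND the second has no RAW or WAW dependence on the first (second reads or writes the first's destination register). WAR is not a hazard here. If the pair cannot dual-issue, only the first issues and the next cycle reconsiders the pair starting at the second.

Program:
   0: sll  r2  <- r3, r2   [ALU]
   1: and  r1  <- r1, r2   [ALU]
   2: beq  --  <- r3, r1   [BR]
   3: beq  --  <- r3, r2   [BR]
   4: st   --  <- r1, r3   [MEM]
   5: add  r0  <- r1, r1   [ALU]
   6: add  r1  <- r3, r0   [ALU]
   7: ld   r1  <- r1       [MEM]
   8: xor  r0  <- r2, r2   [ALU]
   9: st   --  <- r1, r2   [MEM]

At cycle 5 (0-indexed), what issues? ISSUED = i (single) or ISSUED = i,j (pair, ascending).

ISSUED = 6

0. sll @i0  | RAW r2
1. and @i1  | RAW r1
2. beq @i2  | no-port BR/BR
3. beq @i3  | no-port BR/MEM
4. st add @i4+i5  | pair
5. add @i6  | RAW+WAW r1
6. ld xor @i7+i8  | pair
7. st @i9  | tail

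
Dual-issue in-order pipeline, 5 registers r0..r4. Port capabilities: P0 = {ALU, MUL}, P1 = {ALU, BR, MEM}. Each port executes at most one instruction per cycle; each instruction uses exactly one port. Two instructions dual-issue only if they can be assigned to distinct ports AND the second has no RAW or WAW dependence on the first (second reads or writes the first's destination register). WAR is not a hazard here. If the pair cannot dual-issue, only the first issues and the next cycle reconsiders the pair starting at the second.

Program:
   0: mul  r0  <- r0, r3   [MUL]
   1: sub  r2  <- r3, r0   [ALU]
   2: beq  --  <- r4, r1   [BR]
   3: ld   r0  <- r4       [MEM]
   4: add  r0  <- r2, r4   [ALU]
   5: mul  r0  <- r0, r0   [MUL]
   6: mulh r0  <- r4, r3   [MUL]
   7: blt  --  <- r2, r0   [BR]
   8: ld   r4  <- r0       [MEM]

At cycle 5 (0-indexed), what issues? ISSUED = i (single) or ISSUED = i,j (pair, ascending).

c0: i0 mul.MUL  RAW r0
c1: i1&i2 sub.ALU beq.BR  pair
c2: i3 ld.MEM  WAW r0
c3: i4 add.ALU  RAW+WAW r0
c4: i5 mul.MUL  no-port MUL/MUL
c5: i6 mulh.MUL  RAW r0
c6: i7 blt.BR  no-port BR/MEM
c7: i8 ld.MEM  tail

ISSUED = 6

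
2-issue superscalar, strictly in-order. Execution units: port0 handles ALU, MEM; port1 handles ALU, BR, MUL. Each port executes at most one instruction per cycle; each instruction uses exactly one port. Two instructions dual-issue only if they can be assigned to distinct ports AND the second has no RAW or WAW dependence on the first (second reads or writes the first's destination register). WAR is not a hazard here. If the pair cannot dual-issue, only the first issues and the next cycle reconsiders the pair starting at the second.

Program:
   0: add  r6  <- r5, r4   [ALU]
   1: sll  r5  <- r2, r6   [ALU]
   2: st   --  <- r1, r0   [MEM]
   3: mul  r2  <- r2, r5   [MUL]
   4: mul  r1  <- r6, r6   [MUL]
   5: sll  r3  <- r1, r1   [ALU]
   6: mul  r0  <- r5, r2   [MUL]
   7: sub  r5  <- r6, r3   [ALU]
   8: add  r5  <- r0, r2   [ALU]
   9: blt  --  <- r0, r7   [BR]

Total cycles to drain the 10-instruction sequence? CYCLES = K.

CYCLES = 7

0. add @i0  | RAW r6
1. sll st @i1/i2  | 2-wide
2. mul @i3  | no-port MUL/MUL
3. mul @i4  | RAW r1
4. sll mul @i5/i6  | 2-wide
5. sub @i7  | WAW r5
6. add blt @i8/i9  | 2-wide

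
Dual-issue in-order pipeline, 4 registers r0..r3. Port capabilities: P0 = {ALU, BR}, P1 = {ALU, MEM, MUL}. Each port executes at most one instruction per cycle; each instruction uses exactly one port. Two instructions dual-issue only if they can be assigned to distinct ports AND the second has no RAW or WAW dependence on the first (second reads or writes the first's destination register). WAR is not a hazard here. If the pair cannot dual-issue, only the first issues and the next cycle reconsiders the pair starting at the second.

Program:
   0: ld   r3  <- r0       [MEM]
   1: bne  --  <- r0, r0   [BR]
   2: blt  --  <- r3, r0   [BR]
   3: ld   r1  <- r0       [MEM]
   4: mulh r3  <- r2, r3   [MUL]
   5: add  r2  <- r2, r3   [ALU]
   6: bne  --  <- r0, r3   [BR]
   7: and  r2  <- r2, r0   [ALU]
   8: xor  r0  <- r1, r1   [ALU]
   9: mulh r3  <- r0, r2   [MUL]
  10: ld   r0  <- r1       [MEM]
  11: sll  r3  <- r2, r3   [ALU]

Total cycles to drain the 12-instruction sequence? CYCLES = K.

CYCLES = 7

0. ld.MEM;bne.BR @i0+i1  | dual
1. blt.BR;ld.MEM @i2+i3  | dual
2. mulh.MUL @i4  | RAW r3
3. add.ALU;bne.BR @i5+i6  | dual
4. and.ALU;xor.ALU @i7+i8  | dual
5. mulh.MUL @i9  | no-port MUL/MEM
6. ld.MEM;sll.ALU @i10+i11  | dual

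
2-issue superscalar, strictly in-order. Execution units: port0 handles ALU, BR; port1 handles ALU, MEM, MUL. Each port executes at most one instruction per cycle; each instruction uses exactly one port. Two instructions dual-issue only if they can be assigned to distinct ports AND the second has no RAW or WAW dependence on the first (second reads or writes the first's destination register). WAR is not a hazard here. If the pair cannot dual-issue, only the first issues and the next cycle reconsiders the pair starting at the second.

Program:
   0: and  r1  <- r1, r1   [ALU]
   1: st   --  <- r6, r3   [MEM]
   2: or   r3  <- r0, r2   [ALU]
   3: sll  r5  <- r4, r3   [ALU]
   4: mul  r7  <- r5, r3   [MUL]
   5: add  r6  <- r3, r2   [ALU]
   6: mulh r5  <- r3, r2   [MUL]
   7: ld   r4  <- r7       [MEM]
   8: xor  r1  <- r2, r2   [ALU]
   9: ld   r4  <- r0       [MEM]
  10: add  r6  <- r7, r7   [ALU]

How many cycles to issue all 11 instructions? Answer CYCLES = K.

CYCLES = 7

t=0 i0/i1:and.ALU+st.MEM ; 2-wide
t=1 i2:or.ALU ; RAW r3
t=2 i3:sll.ALU ; RAW r5
t=3 i4/i5:mul.MUL+add.ALU ; 2-wide
t=4 i6:mulh.MUL ; no-port MUL/MEM
t=5 i7/i8:ld.MEM+xor.ALU ; 2-wide
t=6 i9/i10:ld.MEM+add.ALU ; 2-wide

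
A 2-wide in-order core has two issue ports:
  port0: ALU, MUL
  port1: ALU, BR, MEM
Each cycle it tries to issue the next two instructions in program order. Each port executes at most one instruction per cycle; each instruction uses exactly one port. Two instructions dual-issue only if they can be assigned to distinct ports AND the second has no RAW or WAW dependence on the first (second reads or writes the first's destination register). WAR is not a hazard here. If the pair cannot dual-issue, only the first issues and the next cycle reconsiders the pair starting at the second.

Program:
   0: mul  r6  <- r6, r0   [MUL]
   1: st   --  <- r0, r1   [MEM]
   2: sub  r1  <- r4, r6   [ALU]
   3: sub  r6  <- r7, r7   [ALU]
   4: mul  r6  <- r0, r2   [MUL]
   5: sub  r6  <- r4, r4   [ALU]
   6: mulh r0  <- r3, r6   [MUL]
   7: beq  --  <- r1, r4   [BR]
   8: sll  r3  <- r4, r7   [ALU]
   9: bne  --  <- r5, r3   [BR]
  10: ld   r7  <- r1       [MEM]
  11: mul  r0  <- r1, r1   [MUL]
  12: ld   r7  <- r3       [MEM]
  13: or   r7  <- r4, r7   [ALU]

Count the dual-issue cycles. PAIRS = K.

PAIRS = 4

c0: i0,i1 mul st  2-wide
c1: i2,i3 sub sub  2-wide
c2: i4 mul  WAW r6
c3: i5 sub  RAW r6
c4: i6,i7 mulh beq  2-wide
c5: i8 sll  RAW r3
c6: i9 bne  no-port BR/MEM
c7: i10,i11 ld mul  2-wide
c8: i12 ld  RAW+WAW r7
c9: i13 or  tail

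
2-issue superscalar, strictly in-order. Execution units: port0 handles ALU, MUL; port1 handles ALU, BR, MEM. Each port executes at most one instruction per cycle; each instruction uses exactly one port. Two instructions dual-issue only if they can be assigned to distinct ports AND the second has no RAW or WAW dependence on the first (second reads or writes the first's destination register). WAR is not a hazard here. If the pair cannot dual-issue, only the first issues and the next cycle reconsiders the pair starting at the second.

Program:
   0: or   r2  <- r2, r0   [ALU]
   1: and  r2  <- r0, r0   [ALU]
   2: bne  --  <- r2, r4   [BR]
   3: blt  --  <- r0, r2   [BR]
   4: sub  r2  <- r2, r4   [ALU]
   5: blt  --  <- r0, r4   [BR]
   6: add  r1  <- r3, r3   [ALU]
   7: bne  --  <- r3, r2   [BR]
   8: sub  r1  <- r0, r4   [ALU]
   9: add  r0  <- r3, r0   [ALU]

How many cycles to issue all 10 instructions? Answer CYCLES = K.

CYCLES = 7

0. or.ALU @i0  | WAW r2
1. and.ALU @i1  | RAW r2
2. bne.BR @i2  | no-port BR/BR
3. blt.BR+sub.ALU @i3/i4  | 2-wide
4. blt.BR+add.ALU @i5/i6  | 2-wide
5. bne.BR+sub.ALU @i7/i8  | 2-wide
6. add.ALU @i9  | tail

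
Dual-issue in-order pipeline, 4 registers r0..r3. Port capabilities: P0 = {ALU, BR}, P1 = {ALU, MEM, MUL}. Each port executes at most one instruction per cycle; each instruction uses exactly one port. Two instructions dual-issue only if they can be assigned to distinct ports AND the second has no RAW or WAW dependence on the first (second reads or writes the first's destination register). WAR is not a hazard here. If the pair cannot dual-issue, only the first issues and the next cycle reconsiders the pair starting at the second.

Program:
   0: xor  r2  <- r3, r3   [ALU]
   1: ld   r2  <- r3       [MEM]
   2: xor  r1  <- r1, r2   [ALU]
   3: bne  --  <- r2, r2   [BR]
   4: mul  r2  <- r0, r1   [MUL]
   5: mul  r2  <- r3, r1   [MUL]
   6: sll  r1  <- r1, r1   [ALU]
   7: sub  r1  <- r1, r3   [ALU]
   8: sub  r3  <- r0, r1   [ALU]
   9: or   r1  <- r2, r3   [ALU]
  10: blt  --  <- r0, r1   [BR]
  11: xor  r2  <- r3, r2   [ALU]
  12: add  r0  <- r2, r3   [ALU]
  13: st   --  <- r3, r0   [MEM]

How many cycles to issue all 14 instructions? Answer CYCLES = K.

  cy0 -> i0 (xor.ALU) WAW r2
  cy1 -> i1 (ld.MEM) RAW r2
  cy2 -> i2,i3 (xor.ALU+bne.BR) dual
  cy3 -> i4 (mul.MUL) no-port MUL/MUL
  cy4 -> i5,i6 (mul.MUL+sll.ALU) dual
  cy5 -> i7 (sub.ALU) RAW r1
  cy6 -> i8 (sub.ALU) RAW r3
  cy7 -> i9 (or.ALU) RAW r1
  cy8 -> i10,i11 (blt.BR+xor.ALU) dual
  cy9 -> i12 (add.ALU) RAW r0
  cy10 -> i13 (st.MEM) tail

CYCLES = 11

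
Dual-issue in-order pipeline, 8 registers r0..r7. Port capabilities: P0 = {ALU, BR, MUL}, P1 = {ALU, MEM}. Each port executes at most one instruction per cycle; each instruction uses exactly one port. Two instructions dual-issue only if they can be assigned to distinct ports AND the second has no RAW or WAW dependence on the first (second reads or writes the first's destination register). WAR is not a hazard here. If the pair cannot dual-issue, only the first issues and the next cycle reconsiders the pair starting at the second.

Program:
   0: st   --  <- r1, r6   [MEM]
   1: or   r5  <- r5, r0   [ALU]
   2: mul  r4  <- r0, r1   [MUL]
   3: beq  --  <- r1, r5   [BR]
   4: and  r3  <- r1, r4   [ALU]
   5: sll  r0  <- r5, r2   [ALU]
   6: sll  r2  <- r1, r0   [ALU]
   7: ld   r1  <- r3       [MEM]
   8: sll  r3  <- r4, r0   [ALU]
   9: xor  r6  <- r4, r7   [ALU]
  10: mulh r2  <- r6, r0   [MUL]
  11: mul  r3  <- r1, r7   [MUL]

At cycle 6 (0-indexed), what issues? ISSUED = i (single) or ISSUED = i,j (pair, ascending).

ISSUED = 10

[0] i0,i1  st or  -- 2-wide
[1] i2  mul  -- no-port MUL/BR
[2] i3,i4  beq and  -- 2-wide
[3] i5  sll  -- RAW r0
[4] i6,i7  sll ld  -- 2-wide
[5] i8,i9  sll xor  -- 2-wide
[6] i10  mulh  -- no-port MUL/MUL
[7] i11  mul  -- tail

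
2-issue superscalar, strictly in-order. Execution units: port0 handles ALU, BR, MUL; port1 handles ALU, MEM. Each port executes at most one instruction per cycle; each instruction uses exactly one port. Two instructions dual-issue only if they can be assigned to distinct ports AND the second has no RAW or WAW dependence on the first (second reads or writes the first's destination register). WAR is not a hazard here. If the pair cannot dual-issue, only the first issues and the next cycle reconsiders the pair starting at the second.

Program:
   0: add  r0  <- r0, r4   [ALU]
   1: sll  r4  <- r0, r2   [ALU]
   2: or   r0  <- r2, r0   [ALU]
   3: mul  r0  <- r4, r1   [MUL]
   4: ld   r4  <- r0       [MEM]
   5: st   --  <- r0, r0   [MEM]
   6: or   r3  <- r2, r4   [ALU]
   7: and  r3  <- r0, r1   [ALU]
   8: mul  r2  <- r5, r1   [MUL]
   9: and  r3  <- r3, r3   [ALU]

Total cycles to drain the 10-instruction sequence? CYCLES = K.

0. add.ALU @i0  | RAW r0
1. sll.ALU/or.ALU @i1/i2  | 2-wide
2. mul.MUL @i3  | RAW r0
3. ld.MEM @i4  | no-port MEM/MEM
4. st.MEM/or.ALU @i5/i6  | 2-wide
5. and.ALU/mul.MUL @i7/i8  | 2-wide
6. and.ALU @i9  | tail

CYCLES = 7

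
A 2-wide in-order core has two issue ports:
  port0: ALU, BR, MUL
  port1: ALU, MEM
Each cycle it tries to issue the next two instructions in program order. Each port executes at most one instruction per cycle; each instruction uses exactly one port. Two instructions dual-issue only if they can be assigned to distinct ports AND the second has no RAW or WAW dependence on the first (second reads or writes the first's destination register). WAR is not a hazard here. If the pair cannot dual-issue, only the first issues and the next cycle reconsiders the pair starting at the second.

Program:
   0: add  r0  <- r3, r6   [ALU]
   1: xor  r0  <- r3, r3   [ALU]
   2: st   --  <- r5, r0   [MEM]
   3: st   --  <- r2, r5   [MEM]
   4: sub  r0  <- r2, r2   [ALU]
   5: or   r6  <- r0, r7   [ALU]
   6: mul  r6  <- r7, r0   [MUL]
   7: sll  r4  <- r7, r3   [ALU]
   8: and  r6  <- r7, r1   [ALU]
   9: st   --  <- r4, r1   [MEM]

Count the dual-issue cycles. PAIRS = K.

PAIRS = 3

  cy0 -> i0 (add.ALU) WAW r0
  cy1 -> i1 (xor.ALU) RAW r0
  cy2 -> i2 (st.MEM) no-port MEM/MEM
  cy3 -> i3&i4 (st.MEM;sub.ALU) pair
  cy4 -> i5 (or.ALU) WAW r6
  cy5 -> i6&i7 (mul.MUL;sll.ALU) pair
  cy6 -> i8&i9 (and.ALU;st.MEM) pair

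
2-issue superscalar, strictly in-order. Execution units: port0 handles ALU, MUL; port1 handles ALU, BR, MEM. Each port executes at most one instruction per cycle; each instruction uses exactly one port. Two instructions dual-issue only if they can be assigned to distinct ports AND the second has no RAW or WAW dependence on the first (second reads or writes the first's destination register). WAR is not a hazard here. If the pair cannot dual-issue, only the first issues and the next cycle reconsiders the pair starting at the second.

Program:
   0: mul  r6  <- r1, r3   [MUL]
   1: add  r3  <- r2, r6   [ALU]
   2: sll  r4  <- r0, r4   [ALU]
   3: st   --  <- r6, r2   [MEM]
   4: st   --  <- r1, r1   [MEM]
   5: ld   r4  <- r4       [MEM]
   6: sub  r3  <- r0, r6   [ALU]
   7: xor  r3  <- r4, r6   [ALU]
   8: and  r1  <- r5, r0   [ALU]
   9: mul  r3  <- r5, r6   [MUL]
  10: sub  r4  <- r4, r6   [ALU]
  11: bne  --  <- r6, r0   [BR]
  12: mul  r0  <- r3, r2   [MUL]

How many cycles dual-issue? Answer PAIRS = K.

#0 head=0: mul.MUL i0 RAW r6
#1 head=1: add.ALU sll.ALU i1,i2 2-wide
#2 head=3: st.MEM i3 no-port MEM/MEM
#3 head=4: st.MEM i4 no-port MEM/MEM
#4 head=5: ld.MEM sub.ALU i5,i6 2-wide
#5 head=7: xor.ALU and.ALU i7,i8 2-wide
#6 head=9: mul.MUL sub.ALU i9,i10 2-wide
#7 head=11: bne.BR mul.MUL i11,i12 2-wide

PAIRS = 5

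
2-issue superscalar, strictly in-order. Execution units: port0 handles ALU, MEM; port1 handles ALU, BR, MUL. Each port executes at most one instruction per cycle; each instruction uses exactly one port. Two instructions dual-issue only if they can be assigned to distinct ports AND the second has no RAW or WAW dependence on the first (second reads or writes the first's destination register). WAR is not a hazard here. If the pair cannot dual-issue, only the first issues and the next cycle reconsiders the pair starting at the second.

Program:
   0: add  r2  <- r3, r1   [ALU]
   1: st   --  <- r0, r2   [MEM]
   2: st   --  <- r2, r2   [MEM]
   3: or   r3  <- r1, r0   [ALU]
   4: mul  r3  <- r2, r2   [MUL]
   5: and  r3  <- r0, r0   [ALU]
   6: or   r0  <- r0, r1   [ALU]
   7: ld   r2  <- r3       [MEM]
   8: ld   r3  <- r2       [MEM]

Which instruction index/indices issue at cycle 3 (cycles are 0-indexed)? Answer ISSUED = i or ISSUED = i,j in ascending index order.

0. add.ALU @i0  | RAW r2
1. st.MEM @i1  | no-port MEM/MEM
2. st.MEM or.ALU @i2+i3  | pair
3. mul.MUL @i4  | WAW r3
4. and.ALU or.ALU @i5+i6  | pair
5. ld.MEM @i7  | no-port MEM/MEM
6. ld.MEM @i8  | tail

ISSUED = 4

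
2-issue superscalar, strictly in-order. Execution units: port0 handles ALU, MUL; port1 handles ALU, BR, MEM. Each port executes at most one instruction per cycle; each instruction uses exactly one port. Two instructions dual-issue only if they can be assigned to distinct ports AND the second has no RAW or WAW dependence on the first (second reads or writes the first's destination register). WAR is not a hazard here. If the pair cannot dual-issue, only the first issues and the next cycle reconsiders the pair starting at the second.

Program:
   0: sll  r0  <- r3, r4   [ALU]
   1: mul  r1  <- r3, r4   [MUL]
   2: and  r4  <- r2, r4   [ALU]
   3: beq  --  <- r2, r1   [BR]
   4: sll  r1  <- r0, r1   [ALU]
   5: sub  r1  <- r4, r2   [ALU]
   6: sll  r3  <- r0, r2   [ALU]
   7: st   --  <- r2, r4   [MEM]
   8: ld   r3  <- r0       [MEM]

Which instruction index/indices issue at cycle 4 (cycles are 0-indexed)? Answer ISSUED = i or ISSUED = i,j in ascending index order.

[0] i0&i1  sll.ALU+mul.MUL  -- dual
[1] i2&i3  and.ALU+beq.BR  -- dual
[2] i4  sll.ALU  -- WAW r1
[3] i5&i6  sub.ALU+sll.ALU  -- dual
[4] i7  st.MEM  -- no-port MEM/MEM
[5] i8  ld.MEM  -- tail

ISSUED = 7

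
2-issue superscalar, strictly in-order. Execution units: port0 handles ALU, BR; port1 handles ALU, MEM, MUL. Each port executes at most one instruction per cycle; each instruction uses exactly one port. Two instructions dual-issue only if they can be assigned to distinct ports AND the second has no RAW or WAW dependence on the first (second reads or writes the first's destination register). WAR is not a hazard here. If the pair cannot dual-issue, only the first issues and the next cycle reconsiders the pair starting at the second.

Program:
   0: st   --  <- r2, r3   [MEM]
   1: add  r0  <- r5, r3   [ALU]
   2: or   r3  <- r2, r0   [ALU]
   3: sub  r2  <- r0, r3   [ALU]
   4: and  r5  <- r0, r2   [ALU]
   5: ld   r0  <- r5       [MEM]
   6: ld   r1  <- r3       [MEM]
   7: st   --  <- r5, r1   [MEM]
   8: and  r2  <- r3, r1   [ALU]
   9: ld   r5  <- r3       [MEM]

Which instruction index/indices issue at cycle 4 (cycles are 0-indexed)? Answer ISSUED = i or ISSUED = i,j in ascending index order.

ISSUED = 5

[0] i0+i1  st.MEM;add.ALU  -- dual
[1] i2  or.ALU  -- RAW r3
[2] i3  sub.ALU  -- RAW r2
[3] i4  and.ALU  -- RAW r5
[4] i5  ld.MEM  -- no-port MEM/MEM
[5] i6  ld.MEM  -- no-port MEM/MEM
[6] i7+i8  st.MEM;and.ALU  -- dual
[7] i9  ld.MEM  -- tail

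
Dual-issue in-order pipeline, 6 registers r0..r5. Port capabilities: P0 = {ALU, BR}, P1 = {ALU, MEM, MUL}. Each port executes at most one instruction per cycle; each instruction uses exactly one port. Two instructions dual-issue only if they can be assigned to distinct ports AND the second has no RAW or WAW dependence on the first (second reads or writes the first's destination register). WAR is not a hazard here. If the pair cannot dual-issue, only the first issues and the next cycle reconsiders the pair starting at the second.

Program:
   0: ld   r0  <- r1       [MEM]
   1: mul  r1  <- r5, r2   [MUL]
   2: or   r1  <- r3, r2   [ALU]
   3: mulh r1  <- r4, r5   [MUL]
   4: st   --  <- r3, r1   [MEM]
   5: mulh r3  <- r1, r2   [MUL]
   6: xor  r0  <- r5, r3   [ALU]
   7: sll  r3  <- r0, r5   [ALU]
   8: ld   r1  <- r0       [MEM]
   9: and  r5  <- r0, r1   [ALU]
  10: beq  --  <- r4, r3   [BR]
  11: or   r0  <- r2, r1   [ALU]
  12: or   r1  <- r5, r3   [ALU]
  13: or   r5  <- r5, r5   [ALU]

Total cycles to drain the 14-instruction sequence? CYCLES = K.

#0 head=0: ld.MEM i0 no-port MEM/MUL
#1 head=1: mul.MUL i1 WAW r1
#2 head=2: or.ALU i2 WAW r1
#3 head=3: mulh.MUL i3 no-port MUL/MEM
#4 head=4: st.MEM i4 no-port MEM/MUL
#5 head=5: mulh.MUL i5 RAW r3
#6 head=6: xor.ALU i6 RAW r0
#7 head=7: sll.ALU ld.MEM i7&i8 pair
#8 head=9: and.ALU beq.BR i9&i10 pair
#9 head=11: or.ALU or.ALU i11&i12 pair
#10 head=13: or.ALU i13 tail

CYCLES = 11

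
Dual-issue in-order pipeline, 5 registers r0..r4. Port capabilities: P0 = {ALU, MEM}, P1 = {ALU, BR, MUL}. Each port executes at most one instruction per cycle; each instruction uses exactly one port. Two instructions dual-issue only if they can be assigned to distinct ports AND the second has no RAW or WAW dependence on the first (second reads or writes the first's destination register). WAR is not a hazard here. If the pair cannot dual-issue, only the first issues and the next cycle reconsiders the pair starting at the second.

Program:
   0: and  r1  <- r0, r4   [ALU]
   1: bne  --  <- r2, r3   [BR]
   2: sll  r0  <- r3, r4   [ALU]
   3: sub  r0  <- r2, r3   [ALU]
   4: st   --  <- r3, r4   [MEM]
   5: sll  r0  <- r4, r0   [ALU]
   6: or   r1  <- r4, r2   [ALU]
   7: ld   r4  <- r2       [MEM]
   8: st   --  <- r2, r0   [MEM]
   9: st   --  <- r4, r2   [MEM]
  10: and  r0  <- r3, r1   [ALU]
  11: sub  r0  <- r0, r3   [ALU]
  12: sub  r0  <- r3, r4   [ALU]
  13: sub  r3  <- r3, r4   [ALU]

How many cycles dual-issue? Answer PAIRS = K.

PAIRS = 5

#0 head=0: and+bne i0/i1 2-wide
#1 head=2: sll i2 WAW r0
#2 head=3: sub+st i3/i4 2-wide
#3 head=5: sll+or i5/i6 2-wide
#4 head=7: ld i7 no-port MEM/MEM
#5 head=8: st i8 no-port MEM/MEM
#6 head=9: st+and i9/i10 2-wide
#7 head=11: sub i11 WAW r0
#8 head=12: sub+sub i12/i13 2-wide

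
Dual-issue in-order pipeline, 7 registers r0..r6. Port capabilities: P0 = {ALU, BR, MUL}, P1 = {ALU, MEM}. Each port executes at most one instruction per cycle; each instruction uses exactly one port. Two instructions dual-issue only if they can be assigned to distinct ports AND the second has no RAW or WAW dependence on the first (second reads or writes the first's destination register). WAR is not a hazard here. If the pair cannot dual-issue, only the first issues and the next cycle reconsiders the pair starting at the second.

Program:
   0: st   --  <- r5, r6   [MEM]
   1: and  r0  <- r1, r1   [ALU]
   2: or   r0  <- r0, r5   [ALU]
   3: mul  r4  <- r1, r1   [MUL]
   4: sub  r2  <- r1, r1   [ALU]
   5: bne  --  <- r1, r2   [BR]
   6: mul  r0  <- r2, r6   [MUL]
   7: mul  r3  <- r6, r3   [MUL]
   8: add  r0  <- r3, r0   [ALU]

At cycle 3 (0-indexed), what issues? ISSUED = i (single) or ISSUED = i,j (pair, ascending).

ISSUED = 5

0. st.MEM;and.ALU @i0+i1  | 2-wide
1. or.ALU;mul.MUL @i2+i3  | 2-wide
2. sub.ALU @i4  | RAW r2
3. bne.BR @i5  | no-port BR/MUL
4. mul.MUL @i6  | no-port MUL/MUL
5. mul.MUL @i7  | RAW r3
6. add.ALU @i8  | tail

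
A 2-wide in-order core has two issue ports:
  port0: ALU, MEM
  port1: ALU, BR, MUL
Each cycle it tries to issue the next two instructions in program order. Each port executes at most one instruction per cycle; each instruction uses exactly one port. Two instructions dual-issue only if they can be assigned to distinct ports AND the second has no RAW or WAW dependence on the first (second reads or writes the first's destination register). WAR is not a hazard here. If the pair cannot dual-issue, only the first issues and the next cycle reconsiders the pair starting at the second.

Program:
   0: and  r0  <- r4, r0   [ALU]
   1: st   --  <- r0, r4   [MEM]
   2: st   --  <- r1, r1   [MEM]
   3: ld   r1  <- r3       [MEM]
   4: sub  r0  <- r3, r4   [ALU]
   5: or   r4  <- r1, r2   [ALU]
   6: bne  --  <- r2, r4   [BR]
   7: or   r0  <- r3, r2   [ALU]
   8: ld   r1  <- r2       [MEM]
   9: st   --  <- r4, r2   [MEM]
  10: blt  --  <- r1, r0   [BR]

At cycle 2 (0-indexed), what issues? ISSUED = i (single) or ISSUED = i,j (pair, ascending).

ISSUED = 2

0. and @i0  | RAW r0
1. st @i1  | no-port MEM/MEM
2. st @i2  | no-port MEM/MEM
3. ld+sub @i3/i4  | dual
4. or @i5  | RAW r4
5. bne+or @i6/i7  | dual
6. ld @i8  | no-port MEM/MEM
7. st+blt @i9/i10  | dual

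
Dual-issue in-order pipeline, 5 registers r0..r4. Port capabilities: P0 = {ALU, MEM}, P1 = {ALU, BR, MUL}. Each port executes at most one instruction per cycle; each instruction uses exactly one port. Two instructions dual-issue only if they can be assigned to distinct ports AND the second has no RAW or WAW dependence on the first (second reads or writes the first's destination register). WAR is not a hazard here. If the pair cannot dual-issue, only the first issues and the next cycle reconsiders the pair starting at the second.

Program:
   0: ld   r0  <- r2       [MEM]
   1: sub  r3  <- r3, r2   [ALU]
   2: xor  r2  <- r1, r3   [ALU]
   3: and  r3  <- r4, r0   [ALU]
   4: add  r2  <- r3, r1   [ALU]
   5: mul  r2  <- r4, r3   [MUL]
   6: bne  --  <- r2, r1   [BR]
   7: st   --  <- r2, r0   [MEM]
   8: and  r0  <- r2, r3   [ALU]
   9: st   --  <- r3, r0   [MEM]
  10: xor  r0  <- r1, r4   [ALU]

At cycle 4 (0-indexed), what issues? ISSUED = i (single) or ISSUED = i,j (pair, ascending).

[0] i0&i1  ld.MEM/sub.ALU  -- pair
[1] i2&i3  xor.ALU/and.ALU  -- pair
[2] i4  add.ALU  -- WAW r2
[3] i5  mul.MUL  -- no-port MUL/BR
[4] i6&i7  bne.BR/st.MEM  -- pair
[5] i8  and.ALU  -- RAW r0
[6] i9&i10  st.MEM/xor.ALU  -- pair

ISSUED = 6,7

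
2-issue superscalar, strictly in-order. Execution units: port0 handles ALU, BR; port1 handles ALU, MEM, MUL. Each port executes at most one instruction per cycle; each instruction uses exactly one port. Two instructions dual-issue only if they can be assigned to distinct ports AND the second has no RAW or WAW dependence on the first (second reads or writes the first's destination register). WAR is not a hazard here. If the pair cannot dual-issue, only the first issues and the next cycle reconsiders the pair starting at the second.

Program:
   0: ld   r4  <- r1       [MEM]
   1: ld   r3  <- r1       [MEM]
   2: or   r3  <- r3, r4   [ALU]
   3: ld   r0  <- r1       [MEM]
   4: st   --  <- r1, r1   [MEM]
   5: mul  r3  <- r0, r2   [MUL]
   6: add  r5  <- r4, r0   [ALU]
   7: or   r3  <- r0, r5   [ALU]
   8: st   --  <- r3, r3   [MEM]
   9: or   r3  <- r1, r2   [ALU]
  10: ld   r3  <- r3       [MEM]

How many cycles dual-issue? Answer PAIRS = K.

PAIRS = 3

t=0 i0:ld ; no-port MEM/MEM
t=1 i1:ld ; RAW+WAW r3
t=2 i2+i3:or ld ; 2-wide
t=3 i4:st ; no-port MEM/MUL
t=4 i5+i6:mul add ; 2-wide
t=5 i7:or ; RAW r3
t=6 i8+i9:st or ; 2-wide
t=7 i10:ld ; tail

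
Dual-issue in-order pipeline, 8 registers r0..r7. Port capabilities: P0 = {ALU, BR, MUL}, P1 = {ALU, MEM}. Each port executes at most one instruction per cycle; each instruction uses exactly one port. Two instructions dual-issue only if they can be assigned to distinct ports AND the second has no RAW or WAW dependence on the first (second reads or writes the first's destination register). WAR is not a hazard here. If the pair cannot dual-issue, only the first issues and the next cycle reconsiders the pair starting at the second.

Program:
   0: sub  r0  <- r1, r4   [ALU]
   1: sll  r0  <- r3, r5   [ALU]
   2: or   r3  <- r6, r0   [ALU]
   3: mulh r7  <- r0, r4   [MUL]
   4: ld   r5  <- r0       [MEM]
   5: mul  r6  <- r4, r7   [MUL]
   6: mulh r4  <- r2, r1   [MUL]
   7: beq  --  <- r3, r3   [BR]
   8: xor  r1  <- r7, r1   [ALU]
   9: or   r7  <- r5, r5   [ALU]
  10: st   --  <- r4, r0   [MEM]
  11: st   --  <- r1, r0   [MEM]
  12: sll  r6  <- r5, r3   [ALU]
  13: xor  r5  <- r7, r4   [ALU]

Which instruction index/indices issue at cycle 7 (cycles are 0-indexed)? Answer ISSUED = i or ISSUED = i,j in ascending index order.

ISSUED = 11,12

  cy0 -> i0 (sub.ALU) WAW r0
  cy1 -> i1 (sll.ALU) RAW r0
  cy2 -> i2,i3 (or.ALU+mulh.MUL) dual
  cy3 -> i4,i5 (ld.MEM+mul.MUL) dual
  cy4 -> i6 (mulh.MUL) no-port MUL/BR
  cy5 -> i7,i8 (beq.BR+xor.ALU) dual
  cy6 -> i9,i10 (or.ALU+st.MEM) dual
  cy7 -> i11,i12 (st.MEM+sll.ALU) dual
  cy8 -> i13 (xor.ALU) tail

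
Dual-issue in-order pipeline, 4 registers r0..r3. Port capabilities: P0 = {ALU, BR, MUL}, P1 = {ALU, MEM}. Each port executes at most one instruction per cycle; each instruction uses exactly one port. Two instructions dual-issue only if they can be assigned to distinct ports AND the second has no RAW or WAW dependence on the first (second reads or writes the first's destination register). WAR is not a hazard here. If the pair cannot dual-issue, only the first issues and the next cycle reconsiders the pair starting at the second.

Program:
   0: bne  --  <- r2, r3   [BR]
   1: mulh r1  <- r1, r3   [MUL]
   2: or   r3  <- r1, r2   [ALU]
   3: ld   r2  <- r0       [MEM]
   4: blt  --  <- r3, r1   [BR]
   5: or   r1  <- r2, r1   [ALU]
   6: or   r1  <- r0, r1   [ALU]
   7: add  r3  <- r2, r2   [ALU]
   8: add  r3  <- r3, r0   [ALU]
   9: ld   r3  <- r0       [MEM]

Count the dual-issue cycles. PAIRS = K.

PAIRS = 3

0. bne @i0  | no-port BR/MUL
1. mulh @i1  | RAW r1
2. or ld @i2/i3  | dual
3. blt or @i4/i5  | dual
4. or add @i6/i7  | dual
5. add @i8  | WAW r3
6. ld @i9  | tail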